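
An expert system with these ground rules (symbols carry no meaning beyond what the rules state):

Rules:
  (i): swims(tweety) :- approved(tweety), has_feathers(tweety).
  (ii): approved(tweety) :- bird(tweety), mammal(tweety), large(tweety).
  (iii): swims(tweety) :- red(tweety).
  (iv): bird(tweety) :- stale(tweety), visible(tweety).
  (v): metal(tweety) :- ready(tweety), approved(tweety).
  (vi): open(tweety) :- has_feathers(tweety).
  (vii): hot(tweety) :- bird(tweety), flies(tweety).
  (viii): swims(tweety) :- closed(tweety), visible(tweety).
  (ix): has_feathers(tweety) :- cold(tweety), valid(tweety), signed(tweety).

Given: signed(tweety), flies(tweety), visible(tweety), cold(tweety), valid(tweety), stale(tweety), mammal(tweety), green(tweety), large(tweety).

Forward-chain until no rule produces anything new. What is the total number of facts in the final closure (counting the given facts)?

Round 1: (iv) [bird(tweety) :- stale(tweety), visible(tweety).]; (ix) [has_feathers(tweety) :- cold(tweety), valid(tweety), signed(tweety).]. Adds bird(tweety), has_feathers(tweety).
Round 2: (ii) [approved(tweety) :- bird(tweety), mammal(tweety), large(tweety).]; (vi) [open(tweety) :- has_feathers(tweety).]; (vii) [hot(tweety) :- bird(tweety), flies(tweety).]. Adds approved(tweety), open(tweety), hot(tweety).
Round 3: (i) [swims(tweety) :- approved(tweety), has_feathers(tweety).]. Adds swims(tweety).
Closure: {approved(tweety), bird(tweety), cold(tweety), flies(tweety), green(tweety), has_feathers(tweety), hot(tweety), large(tweety), mammal(tweety), open(tweety), signed(tweety), stale(tweety), swims(tweety), valid(tweety), visible(tweety)} — 15 facts.

15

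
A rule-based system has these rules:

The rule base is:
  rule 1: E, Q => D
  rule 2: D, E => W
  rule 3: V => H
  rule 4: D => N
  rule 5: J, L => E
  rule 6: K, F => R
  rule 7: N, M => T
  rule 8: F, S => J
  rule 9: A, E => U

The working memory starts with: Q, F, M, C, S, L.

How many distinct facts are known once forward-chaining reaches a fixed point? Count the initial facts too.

12

Round 1 fires rule 8, giving J.
Round 2 fires rule 5, giving E.
Round 3 fires rule 1, giving D.
Round 4 fires rule 2, rule 4, giving W, N.
Round 5 fires rule 7, giving T.
Closure: {C, D, E, F, J, L, M, N, Q, S, T, W} — 12 facts.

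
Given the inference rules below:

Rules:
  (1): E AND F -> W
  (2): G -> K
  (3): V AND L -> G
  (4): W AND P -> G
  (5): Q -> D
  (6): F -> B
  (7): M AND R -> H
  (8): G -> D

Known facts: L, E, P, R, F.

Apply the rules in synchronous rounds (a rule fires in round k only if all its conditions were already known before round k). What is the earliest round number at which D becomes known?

3

[1] (1) [E AND F -> W]; (6) [F -> B]. ⇒ new: W, B.
[2] (4) [W AND P -> G]. ⇒ new: G.
[3] (2) [G -> K]; (8) [G -> D]. ⇒ new: K, D.
D first appears in round 3.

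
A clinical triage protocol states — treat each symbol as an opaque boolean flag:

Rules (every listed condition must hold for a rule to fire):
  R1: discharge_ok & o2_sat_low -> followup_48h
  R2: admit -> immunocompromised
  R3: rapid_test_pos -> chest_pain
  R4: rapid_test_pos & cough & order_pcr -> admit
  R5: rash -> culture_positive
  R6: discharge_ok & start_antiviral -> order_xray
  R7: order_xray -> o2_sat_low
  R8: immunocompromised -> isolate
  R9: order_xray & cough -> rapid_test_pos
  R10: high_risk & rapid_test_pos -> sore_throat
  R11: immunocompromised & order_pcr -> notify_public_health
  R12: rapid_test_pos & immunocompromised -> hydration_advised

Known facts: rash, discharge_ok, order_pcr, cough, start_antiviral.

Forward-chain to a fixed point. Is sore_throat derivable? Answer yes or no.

[1] R5 [rash -> culture_positive]; R6 [discharge_ok & start_antiviral -> order_xray]. ⇒ new: culture_positive, order_xray.
[2] R7 [order_xray -> o2_sat_low]; R9 [order_xray & cough -> rapid_test_pos]. ⇒ new: o2_sat_low, rapid_test_pos.
[3] R1 [discharge_ok & o2_sat_low -> followup_48h]; R3 [rapid_test_pos -> chest_pain]; R4 [rapid_test_pos & cough & order_pcr -> admit]. ⇒ new: followup_48h, chest_pain, admit.
[4] R2 [admit -> immunocompromised]. ⇒ new: immunocompromised.
[5] R8 [immunocompromised -> isolate]; R11 [immunocompromised & order_pcr -> notify_public_health]; R12 [rapid_test_pos & immunocompromised -> hydration_advised]. ⇒ new: isolate, notify_public_health, hydration_advised.
Fixed point reached. sore_throat is concluded only by R10; R10 needs high_risk (never derived).

no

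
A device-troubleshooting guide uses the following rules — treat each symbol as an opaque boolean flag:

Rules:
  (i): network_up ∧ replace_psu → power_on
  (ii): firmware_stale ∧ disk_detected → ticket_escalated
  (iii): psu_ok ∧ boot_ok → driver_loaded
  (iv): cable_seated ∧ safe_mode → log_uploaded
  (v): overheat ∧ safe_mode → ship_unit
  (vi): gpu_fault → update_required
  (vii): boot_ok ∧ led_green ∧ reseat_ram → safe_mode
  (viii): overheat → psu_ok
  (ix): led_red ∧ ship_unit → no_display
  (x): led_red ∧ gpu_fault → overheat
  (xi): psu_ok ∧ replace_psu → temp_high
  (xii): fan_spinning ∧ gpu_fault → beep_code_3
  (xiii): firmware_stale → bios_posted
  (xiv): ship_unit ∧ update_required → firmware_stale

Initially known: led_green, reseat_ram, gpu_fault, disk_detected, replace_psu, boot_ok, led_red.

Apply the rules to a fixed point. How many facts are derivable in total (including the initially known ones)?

18

[1] (vi) [gpu_fault → update_required]; (vii) [boot_ok ∧ led_green ∧ reseat_ram → safe_mode]; (x) [led_red ∧ gpu_fault → overheat]. ⇒ new: update_required, safe_mode, overheat.
[2] (v) [overheat ∧ safe_mode → ship_unit]; (viii) [overheat → psu_ok]. ⇒ new: ship_unit, psu_ok.
[3] (iii) [psu_ok ∧ boot_ok → driver_loaded]; (ix) [led_red ∧ ship_unit → no_display]; (xi) [psu_ok ∧ replace_psu → temp_high]; (xiv) [ship_unit ∧ update_required → firmware_stale]. ⇒ new: driver_loaded, no_display, temp_high, firmware_stale.
[4] (ii) [firmware_stale ∧ disk_detected → ticket_escalated]; (xiii) [firmware_stale → bios_posted]. ⇒ new: ticket_escalated, bios_posted.
Closure: {bios_posted, boot_ok, disk_detected, driver_loaded, firmware_stale, gpu_fault, led_green, led_red, no_display, overheat, psu_ok, replace_psu, reseat_ram, safe_mode, ship_unit, temp_high, ticket_escalated, update_required} — 18 facts.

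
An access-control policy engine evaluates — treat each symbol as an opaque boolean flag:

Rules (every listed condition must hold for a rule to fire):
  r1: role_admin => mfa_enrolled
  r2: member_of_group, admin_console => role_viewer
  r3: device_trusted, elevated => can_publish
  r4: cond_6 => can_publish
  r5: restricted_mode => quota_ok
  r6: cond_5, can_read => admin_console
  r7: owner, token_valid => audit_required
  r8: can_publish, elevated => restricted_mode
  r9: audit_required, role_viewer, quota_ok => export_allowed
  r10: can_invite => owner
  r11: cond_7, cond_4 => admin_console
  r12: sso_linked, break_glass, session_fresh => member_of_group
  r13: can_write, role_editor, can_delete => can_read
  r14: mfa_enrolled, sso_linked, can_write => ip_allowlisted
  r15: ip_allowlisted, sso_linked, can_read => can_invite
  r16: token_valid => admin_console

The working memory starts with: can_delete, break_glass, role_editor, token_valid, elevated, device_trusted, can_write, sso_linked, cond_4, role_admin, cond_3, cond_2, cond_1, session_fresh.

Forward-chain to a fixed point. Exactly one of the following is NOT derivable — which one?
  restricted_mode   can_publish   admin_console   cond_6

Round 1 fires r1, r3, r12, r13, r16, giving mfa_enrolled, can_publish, member_of_group, can_read, admin_console.
Round 2 fires r2, r8, r14, giving role_viewer, restricted_mode, ip_allowlisted.
Round 3 fires r5, r15, giving quota_ok, can_invite.
Round 4 fires r10, giving owner.
Round 5 fires r7, giving audit_required.
Round 6 fires r9, giving export_allowed.
Derived: admin_console (round 1), can_publish (round 1), restricted_mode (round 2). cond_6 never appears in any round.

cond_6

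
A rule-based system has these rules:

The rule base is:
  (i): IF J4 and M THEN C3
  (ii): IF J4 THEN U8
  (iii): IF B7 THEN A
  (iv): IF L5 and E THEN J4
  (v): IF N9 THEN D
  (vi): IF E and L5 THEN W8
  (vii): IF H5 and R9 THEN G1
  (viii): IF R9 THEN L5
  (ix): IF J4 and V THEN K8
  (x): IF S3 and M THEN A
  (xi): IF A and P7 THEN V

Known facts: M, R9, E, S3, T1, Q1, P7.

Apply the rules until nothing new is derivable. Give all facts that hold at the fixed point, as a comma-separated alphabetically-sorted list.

Round 1 fires (viii), (x), giving L5, A.
Round 2 fires (iv), (vi), (xi), giving J4, W8, V.
Round 3 fires (i), (ii), (ix), giving C3, U8, K8.

A, C3, E, J4, K8, L5, M, P7, Q1, R9, S3, T1, U8, V, W8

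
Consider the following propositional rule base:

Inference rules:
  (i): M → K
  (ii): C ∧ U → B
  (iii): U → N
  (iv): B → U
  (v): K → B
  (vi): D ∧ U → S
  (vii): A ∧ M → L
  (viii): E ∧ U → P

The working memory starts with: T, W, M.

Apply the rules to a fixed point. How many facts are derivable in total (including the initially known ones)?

Round 1: (i) [M → K]. New: K.
Round 2: (v) [K → B]. New: B.
Round 3: (iv) [B → U]. New: U.
Round 4: (iii) [U → N]. New: N.
Closure: {B, K, M, N, T, U, W} — 7 facts.

7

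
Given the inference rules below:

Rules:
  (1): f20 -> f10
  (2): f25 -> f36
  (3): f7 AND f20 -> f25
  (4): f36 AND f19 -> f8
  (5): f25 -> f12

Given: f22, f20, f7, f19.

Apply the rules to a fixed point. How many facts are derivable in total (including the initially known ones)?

Round 1: (1) [f20 -> f10]; (3) [f7 AND f20 -> f25]. New: f10, f25.
Round 2: (2) [f25 -> f36]; (5) [f25 -> f12]. New: f36, f12.
Round 3: (4) [f36 AND f19 -> f8]. New: f8.
Closure: {f10, f12, f19, f20, f22, f25, f36, f7, f8} — 9 facts.

9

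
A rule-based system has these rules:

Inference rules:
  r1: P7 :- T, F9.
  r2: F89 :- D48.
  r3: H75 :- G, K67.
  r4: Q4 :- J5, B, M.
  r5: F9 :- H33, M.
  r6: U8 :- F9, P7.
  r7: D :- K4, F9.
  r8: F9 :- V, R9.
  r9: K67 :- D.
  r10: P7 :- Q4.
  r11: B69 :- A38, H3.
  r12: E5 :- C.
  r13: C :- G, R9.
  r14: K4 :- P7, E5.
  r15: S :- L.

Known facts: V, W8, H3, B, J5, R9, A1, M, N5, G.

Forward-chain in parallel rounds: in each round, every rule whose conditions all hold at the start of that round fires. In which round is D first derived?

Round 1: r4 [Q4 :- J5, B, M.]; r8 [F9 :- V, R9.]; r13 [C :- G, R9.]. Adds Q4, F9, C.
Round 2: r10 [P7 :- Q4.]; r12 [E5 :- C.]. Adds P7, E5.
Round 3: r6 [U8 :- F9, P7.]; r14 [K4 :- P7, E5.]. Adds U8, K4.
Round 4: r7 [D :- K4, F9.]. Adds D.
D first appears in round 4.

4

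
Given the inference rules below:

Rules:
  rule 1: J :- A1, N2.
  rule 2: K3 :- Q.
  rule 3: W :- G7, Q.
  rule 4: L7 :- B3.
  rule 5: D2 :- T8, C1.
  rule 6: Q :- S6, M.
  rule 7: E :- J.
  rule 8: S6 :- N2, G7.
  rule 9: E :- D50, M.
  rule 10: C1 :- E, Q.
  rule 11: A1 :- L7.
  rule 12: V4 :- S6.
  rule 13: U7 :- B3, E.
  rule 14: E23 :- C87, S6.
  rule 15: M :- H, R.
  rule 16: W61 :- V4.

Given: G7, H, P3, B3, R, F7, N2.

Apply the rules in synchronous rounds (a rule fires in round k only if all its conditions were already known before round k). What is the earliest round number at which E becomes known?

4

Round 1 — rule 4, rule 8, rule 15, derive L7, S6, M.
Round 2 — rule 6, rule 11, rule 12, derive Q, A1, V4.
Round 3 — rule 1, rule 2, rule 3, rule 16, derive J, K3, W, W61.
Round 4 — rule 7, derive E.
E first appears in round 4.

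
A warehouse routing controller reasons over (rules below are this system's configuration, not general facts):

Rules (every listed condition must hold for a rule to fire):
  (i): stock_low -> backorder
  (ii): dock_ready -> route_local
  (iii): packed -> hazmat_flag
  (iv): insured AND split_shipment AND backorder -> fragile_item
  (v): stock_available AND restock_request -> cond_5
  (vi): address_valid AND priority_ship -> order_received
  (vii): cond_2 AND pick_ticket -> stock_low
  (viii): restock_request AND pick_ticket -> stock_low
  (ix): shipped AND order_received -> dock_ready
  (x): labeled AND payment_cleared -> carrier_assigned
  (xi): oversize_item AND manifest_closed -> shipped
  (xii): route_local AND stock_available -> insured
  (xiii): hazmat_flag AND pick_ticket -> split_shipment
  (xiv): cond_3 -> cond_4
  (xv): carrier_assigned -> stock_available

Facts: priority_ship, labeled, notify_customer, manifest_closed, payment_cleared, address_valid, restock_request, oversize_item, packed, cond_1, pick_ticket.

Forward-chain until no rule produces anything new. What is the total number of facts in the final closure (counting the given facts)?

[1] (iii) [packed -> hazmat_flag]; (vi) [address_valid AND priority_ship -> order_received]; (viii) [restock_request AND pick_ticket -> stock_low]; (x) [labeled AND payment_cleared -> carrier_assigned]; (xi) [oversize_item AND manifest_closed -> shipped]. ⇒ new: hazmat_flag, order_received, stock_low, carrier_assigned, shipped.
[2] (i) [stock_low -> backorder]; (ix) [shipped AND order_received -> dock_ready]; (xiii) [hazmat_flag AND pick_ticket -> split_shipment]; (xv) [carrier_assigned -> stock_available]. ⇒ new: backorder, dock_ready, split_shipment, stock_available.
[3] (ii) [dock_ready -> route_local]; (v) [stock_available AND restock_request -> cond_5]. ⇒ new: route_local, cond_5.
[4] (xii) [route_local AND stock_available -> insured]. ⇒ new: insured.
[5] (iv) [insured AND split_shipment AND backorder -> fragile_item]. ⇒ new: fragile_item.
Closure: {address_valid, backorder, carrier_assigned, cond_1, cond_5, dock_ready, fragile_item, hazmat_flag, insured, labeled, manifest_closed, notify_customer, order_received, oversize_item, packed, payment_cleared, pick_ticket, priority_ship, restock_request, route_local, shipped, split_shipment, stock_available, stock_low} — 24 facts.

24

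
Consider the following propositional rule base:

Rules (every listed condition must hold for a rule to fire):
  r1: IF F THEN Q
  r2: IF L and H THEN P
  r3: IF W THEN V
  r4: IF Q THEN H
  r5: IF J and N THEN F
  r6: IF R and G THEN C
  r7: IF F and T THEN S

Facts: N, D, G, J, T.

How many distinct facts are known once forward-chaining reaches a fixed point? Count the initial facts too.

9

[1] r5 [IF J and N THEN F]. ⇒ new: F.
[2] r1 [IF F THEN Q]; r7 [IF F and T THEN S]. ⇒ new: Q, S.
[3] r4 [IF Q THEN H]. ⇒ new: H.
Closure: {D, F, G, H, J, N, Q, S, T} — 9 facts.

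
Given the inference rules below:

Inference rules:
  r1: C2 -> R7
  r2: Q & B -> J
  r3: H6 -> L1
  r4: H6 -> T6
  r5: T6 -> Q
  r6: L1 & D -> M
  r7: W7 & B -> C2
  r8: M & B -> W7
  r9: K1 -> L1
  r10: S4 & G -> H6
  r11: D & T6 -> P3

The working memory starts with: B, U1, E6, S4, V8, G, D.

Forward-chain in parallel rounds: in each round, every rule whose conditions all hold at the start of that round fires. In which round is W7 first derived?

Round 1: r10 [S4 & G -> H6]. New: H6.
Round 2: r3 [H6 -> L1]; r4 [H6 -> T6]. New: L1, T6.
Round 3: r5 [T6 -> Q]; r6 [L1 & D -> M]; r11 [D & T6 -> P3]. New: Q, M, P3.
Round 4: r2 [Q & B -> J]; r8 [M & B -> W7]. New: J, W7.
W7 first appears in round 4.

4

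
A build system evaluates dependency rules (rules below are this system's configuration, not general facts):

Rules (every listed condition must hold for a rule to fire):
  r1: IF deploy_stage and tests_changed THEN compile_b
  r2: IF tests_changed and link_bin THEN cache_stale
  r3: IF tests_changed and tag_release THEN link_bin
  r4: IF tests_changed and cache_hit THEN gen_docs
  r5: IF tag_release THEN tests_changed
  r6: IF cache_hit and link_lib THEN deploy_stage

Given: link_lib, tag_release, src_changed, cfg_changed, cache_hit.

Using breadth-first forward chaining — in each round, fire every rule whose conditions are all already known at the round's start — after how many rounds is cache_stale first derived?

Round 1 fires r5, r6, giving tests_changed, deploy_stage.
Round 2 fires r1, r3, r4, giving compile_b, link_bin, gen_docs.
Round 3 fires r2, giving cache_stale.
cache_stale first appears in round 3.

3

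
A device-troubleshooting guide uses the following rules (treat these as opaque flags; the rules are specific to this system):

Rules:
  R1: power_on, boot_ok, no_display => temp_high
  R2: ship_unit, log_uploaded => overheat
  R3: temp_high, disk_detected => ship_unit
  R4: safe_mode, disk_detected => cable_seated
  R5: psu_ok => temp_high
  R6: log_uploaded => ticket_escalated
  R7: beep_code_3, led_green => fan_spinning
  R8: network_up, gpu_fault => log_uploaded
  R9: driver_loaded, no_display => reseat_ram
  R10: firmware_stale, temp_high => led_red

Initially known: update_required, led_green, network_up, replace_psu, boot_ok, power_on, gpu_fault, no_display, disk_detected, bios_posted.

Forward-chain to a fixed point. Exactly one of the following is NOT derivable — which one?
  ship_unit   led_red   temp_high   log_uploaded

led_red

Round 1 fires R1, R8, giving temp_high, log_uploaded.
Round 2 fires R3, R6, giving ship_unit, ticket_escalated.
Round 3 fires R2, giving overheat.
Derived: ship_unit (round 2), log_uploaded (round 1), temp_high (round 1). led_red never appears in any round.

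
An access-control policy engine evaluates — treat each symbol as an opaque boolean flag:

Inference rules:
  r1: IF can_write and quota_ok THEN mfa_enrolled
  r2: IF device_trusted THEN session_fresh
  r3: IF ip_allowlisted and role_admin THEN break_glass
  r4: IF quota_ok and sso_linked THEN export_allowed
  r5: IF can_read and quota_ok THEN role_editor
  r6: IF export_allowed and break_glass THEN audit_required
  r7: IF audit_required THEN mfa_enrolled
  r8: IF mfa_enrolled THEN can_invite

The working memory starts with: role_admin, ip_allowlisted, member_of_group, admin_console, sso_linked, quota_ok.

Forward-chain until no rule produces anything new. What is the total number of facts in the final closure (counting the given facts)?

11

Round 1 — r3, r4, derive break_glass, export_allowed.
Round 2 — r6, derive audit_required.
Round 3 — r7, derive mfa_enrolled.
Round 4 — r8, derive can_invite.
Closure: {admin_console, audit_required, break_glass, can_invite, export_allowed, ip_allowlisted, member_of_group, mfa_enrolled, quota_ok, role_admin, sso_linked} — 11 facts.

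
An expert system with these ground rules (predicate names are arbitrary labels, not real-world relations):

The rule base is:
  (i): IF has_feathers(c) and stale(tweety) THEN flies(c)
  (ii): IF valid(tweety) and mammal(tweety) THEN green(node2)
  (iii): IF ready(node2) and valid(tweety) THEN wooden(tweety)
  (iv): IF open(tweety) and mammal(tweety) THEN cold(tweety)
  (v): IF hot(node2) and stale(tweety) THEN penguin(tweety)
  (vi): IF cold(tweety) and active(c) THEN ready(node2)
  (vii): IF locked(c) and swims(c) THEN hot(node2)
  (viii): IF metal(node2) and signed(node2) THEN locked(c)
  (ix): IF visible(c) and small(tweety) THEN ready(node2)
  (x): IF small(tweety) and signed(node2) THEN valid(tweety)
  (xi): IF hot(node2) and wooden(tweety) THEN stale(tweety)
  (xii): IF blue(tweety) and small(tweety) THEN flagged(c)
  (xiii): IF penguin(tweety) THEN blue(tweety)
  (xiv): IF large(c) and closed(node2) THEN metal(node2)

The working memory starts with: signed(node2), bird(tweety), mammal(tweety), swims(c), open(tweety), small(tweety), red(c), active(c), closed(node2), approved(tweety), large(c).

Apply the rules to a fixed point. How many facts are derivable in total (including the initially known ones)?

Round 1 — (iv), (x), (xiv), derive cold(tweety), valid(tweety), metal(node2).
Round 2 — (ii), (vi), (viii), derive green(node2), ready(node2), locked(c).
Round 3 — (iii), (vii), derive wooden(tweety), hot(node2).
Round 4 — (xi), derive stale(tweety).
Round 5 — (v), derive penguin(tweety).
Round 6 — (xiii), derive blue(tweety).
Round 7 — (xii), derive flagged(c).
Closure: {active(c), approved(tweety), bird(tweety), blue(tweety), closed(node2), cold(tweety), flagged(c), green(node2), hot(node2), large(c), locked(c), mammal(tweety), metal(node2), open(tweety), penguin(tweety), ready(node2), red(c), signed(node2), small(tweety), stale(tweety), swims(c), valid(tweety), wooden(tweety)} — 23 facts.

23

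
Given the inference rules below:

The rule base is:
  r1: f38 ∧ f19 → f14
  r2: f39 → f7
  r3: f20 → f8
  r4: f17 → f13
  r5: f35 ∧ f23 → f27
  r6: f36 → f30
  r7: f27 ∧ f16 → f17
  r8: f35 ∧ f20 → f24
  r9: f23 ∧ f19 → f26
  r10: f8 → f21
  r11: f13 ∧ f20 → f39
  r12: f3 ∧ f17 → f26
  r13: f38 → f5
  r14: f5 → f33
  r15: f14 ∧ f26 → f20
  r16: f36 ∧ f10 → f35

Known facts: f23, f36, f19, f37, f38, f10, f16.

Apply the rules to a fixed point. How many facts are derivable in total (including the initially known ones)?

Round 1: r1 [f38 ∧ f19 → f14]; r6 [f36 → f30]; r9 [f23 ∧ f19 → f26]; r13 [f38 → f5]; r16 [f36 ∧ f10 → f35]. Adds f14, f30, f26, f5, f35.
Round 2: r5 [f35 ∧ f23 → f27]; r14 [f5 → f33]; r15 [f14 ∧ f26 → f20]. Adds f27, f33, f20.
Round 3: r3 [f20 → f8]; r7 [f27 ∧ f16 → f17]; r8 [f35 ∧ f20 → f24]. Adds f8, f17, f24.
Round 4: r4 [f17 → f13]; r10 [f8 → f21]. Adds f13, f21.
Round 5: r11 [f13 ∧ f20 → f39]. Adds f39.
Round 6: r2 [f39 → f7]. Adds f7.
Closure: {f10, f13, f14, f16, f17, f19, f20, f21, f23, f24, f26, f27, f30, f33, f35, f36, f37, f38, f39, f5, f7, f8} — 22 facts.

22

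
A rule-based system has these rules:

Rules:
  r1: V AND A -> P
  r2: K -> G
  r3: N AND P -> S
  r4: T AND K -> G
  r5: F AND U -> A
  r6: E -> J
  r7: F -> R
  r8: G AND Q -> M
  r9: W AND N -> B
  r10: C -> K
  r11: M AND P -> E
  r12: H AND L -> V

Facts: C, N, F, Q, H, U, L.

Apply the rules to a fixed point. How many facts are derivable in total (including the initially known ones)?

Round 1 fires r5, r7, r10, r12, giving A, R, K, V.
Round 2 fires r1, r2, giving P, G.
Round 3 fires r3, r8, giving S, M.
Round 4 fires r11, giving E.
Round 5 fires r6, giving J.
Closure: {A, C, E, F, G, H, J, K, L, M, N, P, Q, R, S, U, V} — 17 facts.

17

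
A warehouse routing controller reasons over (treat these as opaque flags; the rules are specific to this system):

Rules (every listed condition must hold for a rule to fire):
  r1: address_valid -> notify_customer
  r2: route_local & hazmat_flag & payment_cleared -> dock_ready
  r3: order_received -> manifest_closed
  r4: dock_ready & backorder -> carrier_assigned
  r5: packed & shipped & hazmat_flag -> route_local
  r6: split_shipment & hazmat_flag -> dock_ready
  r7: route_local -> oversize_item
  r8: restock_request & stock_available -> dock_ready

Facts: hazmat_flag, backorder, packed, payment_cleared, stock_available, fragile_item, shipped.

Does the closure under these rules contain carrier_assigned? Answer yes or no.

yes

Round 1: r5 [packed & shipped & hazmat_flag -> route_local]. Adds route_local.
Round 2: r2 [route_local & hazmat_flag & payment_cleared -> dock_ready]; r7 [route_local -> oversize_item]. Adds dock_ready, oversize_item.
Round 3: r4 [dock_ready & backorder -> carrier_assigned]. Adds carrier_assigned.
carrier_assigned appears in round 3, so it is derivable.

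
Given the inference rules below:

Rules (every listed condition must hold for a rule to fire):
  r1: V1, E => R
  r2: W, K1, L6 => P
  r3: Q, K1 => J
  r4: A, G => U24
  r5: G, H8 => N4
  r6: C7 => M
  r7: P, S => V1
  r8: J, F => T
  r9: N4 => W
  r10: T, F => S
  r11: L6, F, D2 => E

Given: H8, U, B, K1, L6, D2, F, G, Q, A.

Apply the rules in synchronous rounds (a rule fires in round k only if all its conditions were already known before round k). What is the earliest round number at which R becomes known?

5

Round 1: r3 [Q, K1 => J]; r4 [A, G => U24]; r5 [G, H8 => N4]; r11 [L6, F, D2 => E]. New: J, U24, N4, E.
Round 2: r8 [J, F => T]; r9 [N4 => W]. New: T, W.
Round 3: r2 [W, K1, L6 => P]; r10 [T, F => S]. New: P, S.
Round 4: r7 [P, S => V1]. New: V1.
Round 5: r1 [V1, E => R]. New: R.
R first appears in round 5.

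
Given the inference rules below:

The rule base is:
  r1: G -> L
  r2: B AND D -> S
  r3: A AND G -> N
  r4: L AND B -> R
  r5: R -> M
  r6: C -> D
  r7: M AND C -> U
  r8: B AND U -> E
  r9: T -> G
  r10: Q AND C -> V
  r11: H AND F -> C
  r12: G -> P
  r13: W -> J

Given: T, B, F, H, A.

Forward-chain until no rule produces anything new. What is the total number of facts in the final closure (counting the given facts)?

16

[1] r9 [T -> G]; r11 [H AND F -> C]. ⇒ new: G, C.
[2] r1 [G -> L]; r3 [A AND G -> N]; r6 [C -> D]; r12 [G -> P]. ⇒ new: L, N, D, P.
[3] r2 [B AND D -> S]; r4 [L AND B -> R]. ⇒ new: S, R.
[4] r5 [R -> M]. ⇒ new: M.
[5] r7 [M AND C -> U]. ⇒ new: U.
[6] r8 [B AND U -> E]. ⇒ new: E.
Closure: {A, B, C, D, E, F, G, H, L, M, N, P, R, S, T, U} — 16 facts.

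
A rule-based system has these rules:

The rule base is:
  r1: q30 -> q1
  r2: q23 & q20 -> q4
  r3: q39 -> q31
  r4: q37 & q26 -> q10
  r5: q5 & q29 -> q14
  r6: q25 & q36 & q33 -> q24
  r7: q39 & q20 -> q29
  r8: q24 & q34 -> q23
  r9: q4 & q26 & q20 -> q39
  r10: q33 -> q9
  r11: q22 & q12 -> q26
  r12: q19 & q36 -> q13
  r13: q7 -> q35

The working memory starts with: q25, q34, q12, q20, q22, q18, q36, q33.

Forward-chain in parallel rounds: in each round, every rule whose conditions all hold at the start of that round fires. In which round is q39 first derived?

4

Round 1: r6 [q25 & q36 & q33 -> q24]; r10 [q33 -> q9]; r11 [q22 & q12 -> q26]. New: q24, q9, q26.
Round 2: r8 [q24 & q34 -> q23]. New: q23.
Round 3: r2 [q23 & q20 -> q4]. New: q4.
Round 4: r9 [q4 & q26 & q20 -> q39]. New: q39.
q39 first appears in round 4.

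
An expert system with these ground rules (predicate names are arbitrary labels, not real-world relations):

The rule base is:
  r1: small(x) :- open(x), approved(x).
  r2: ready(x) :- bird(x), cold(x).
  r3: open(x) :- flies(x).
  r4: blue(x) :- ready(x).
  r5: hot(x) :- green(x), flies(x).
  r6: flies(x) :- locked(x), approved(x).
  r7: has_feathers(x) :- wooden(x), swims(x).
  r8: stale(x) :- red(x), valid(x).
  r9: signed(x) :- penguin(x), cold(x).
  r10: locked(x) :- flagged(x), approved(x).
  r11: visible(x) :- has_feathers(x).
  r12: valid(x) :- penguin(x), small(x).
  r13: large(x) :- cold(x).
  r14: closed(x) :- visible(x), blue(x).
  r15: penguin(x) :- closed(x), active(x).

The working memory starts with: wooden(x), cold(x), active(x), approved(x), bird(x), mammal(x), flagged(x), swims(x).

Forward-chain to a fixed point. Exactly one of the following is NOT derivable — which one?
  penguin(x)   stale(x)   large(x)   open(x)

stale(x)

[1] r2 [ready(x) :- bird(x), cold(x).]; r7 [has_feathers(x) :- wooden(x), swims(x).]; r10 [locked(x) :- flagged(x), approved(x).]; r13 [large(x) :- cold(x).]. ⇒ new: ready(x), has_feathers(x), locked(x), large(x).
[2] r4 [blue(x) :- ready(x).]; r6 [flies(x) :- locked(x), approved(x).]; r11 [visible(x) :- has_feathers(x).]. ⇒ new: blue(x), flies(x), visible(x).
[3] r3 [open(x) :- flies(x).]; r14 [closed(x) :- visible(x), blue(x).]. ⇒ new: open(x), closed(x).
[4] r1 [small(x) :- open(x), approved(x).]; r15 [penguin(x) :- closed(x), active(x).]. ⇒ new: small(x), penguin(x).
[5] r9 [signed(x) :- penguin(x), cold(x).]; r12 [valid(x) :- penguin(x), small(x).]. ⇒ new: signed(x), valid(x).
Derived: penguin(x) (round 4), large(x) (round 1), open(x) (round 3). stale(x) never appears in any round.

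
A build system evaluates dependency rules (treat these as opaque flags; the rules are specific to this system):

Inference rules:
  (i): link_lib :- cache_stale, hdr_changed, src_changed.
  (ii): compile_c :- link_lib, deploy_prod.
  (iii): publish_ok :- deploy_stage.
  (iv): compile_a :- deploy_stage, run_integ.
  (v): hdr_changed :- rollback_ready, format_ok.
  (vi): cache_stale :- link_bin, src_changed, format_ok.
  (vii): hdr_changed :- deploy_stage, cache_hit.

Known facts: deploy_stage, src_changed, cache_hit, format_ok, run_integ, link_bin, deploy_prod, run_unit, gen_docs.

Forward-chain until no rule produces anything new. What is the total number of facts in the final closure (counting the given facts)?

15

Round 1 fires (iii), (iv), (vi), (vii), giving publish_ok, compile_a, cache_stale, hdr_changed.
Round 2 fires (i), giving link_lib.
Round 3 fires (ii), giving compile_c.
Closure: {cache_hit, cache_stale, compile_a, compile_c, deploy_prod, deploy_stage, format_ok, gen_docs, hdr_changed, link_bin, link_lib, publish_ok, run_integ, run_unit, src_changed} — 15 facts.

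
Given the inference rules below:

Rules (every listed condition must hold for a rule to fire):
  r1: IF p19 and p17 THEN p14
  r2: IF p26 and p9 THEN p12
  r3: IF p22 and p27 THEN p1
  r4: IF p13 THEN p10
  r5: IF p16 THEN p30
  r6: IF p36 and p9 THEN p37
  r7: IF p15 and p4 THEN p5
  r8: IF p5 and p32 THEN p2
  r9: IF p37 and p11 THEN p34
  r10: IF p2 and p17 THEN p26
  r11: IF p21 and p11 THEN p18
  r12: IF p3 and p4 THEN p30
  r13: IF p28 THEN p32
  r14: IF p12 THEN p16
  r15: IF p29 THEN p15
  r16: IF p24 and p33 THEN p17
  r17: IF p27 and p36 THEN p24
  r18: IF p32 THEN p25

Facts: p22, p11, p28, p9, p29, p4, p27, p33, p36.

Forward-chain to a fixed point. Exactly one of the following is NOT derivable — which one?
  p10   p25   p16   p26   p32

Round 1: r3 [IF p22 and p27 THEN p1]; r6 [IF p36 and p9 THEN p37]; r13 [IF p28 THEN p32]; r15 [IF p29 THEN p15]; r17 [IF p27 and p36 THEN p24]. New: p1, p37, p32, p15, p24.
Round 2: r7 [IF p15 and p4 THEN p5]; r9 [IF p37 and p11 THEN p34]; r16 [IF p24 and p33 THEN p17]; r18 [IF p32 THEN p25]. New: p5, p34, p17, p25.
Round 3: r8 [IF p5 and p32 THEN p2]. New: p2.
Round 4: r10 [IF p2 and p17 THEN p26]. New: p26.
Round 5: r2 [IF p26 and p9 THEN p12]. New: p12.
Round 6: r14 [IF p12 THEN p16]. New: p16.
Round 7: r5 [IF p16 THEN p30]. New: p30.
Derived: p32 (round 1), p26 (round 4), p16 (round 6), p25 (round 2). p10 never appears in any round.

p10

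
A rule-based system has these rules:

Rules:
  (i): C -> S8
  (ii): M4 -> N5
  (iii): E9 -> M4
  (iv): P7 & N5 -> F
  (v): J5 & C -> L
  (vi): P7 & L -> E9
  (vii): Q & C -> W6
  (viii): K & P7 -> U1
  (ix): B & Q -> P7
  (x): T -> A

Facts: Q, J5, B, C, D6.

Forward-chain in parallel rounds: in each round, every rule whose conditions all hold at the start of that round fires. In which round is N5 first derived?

4

Round 1: (i) [C -> S8]; (v) [J5 & C -> L]; (vii) [Q & C -> W6]; (ix) [B & Q -> P7]. Adds S8, L, W6, P7.
Round 2: (vi) [P7 & L -> E9]. Adds E9.
Round 3: (iii) [E9 -> M4]. Adds M4.
Round 4: (ii) [M4 -> N5]. Adds N5.
N5 first appears in round 4.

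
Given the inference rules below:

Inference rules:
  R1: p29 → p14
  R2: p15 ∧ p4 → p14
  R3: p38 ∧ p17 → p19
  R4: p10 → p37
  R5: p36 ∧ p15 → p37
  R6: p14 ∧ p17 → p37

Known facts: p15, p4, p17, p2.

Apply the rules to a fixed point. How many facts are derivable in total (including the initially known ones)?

Round 1 fires R2, giving p14.
Round 2 fires R6, giving p37.
Closure: {p14, p15, p17, p2, p37, p4} — 6 facts.

6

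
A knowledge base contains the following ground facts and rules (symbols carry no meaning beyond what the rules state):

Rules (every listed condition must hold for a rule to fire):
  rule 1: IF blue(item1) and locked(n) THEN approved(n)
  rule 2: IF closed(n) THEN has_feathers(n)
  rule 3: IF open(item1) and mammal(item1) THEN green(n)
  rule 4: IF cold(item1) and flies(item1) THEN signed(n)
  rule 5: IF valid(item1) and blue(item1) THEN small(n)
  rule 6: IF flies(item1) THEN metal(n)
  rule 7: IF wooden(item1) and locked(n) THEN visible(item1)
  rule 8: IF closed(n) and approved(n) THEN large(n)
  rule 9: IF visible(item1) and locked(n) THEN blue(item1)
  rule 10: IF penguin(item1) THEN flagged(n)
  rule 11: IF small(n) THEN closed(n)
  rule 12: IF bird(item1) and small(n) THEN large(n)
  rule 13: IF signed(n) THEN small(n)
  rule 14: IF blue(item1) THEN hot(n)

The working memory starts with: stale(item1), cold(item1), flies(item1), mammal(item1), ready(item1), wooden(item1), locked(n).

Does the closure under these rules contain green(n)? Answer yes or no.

Round 1: rule 4 [IF cold(item1) and flies(item1) THEN signed(n)]; rule 6 [IF flies(item1) THEN metal(n)]; rule 7 [IF wooden(item1) and locked(n) THEN visible(item1)]. New: signed(n), metal(n), visible(item1).
Round 2: rule 9 [IF visible(item1) and locked(n) THEN blue(item1)]; rule 13 [IF signed(n) THEN small(n)]. New: blue(item1), small(n).
Round 3: rule 1 [IF blue(item1) and locked(n) THEN approved(n)]; rule 11 [IF small(n) THEN closed(n)]; rule 14 [IF blue(item1) THEN hot(n)]. New: approved(n), closed(n), hot(n).
Round 4: rule 2 [IF closed(n) THEN has_feathers(n)]; rule 8 [IF closed(n) and approved(n) THEN large(n)]. New: has_feathers(n), large(n).
Fixed point reached. green(n) is concluded only by rule 3; rule 3 needs open(item1) (never derived).

no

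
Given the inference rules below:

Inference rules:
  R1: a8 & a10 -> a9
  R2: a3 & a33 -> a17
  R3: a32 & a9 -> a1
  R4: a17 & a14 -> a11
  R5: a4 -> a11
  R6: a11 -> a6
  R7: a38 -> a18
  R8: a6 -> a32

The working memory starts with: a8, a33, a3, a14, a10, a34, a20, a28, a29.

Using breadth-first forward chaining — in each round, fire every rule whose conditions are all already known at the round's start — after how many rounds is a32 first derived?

[1] R1 [a8 & a10 -> a9]; R2 [a3 & a33 -> a17]. ⇒ new: a9, a17.
[2] R4 [a17 & a14 -> a11]. ⇒ new: a11.
[3] R6 [a11 -> a6]. ⇒ new: a6.
[4] R8 [a6 -> a32]. ⇒ new: a32.
a32 first appears in round 4.

4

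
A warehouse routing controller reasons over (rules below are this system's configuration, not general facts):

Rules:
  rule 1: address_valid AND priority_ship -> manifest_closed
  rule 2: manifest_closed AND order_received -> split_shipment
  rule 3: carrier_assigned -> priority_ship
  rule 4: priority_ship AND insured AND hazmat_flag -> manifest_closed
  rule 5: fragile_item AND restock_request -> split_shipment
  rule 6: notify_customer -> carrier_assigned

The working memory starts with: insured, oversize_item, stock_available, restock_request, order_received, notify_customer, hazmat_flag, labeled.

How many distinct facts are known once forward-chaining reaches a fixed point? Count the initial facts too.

12

[1] rule 6 [notify_customer -> carrier_assigned]. ⇒ new: carrier_assigned.
[2] rule 3 [carrier_assigned -> priority_ship]. ⇒ new: priority_ship.
[3] rule 4 [priority_ship AND insured AND hazmat_flag -> manifest_closed]. ⇒ new: manifest_closed.
[4] rule 2 [manifest_closed AND order_received -> split_shipment]. ⇒ new: split_shipment.
Closure: {carrier_assigned, hazmat_flag, insured, labeled, manifest_closed, notify_customer, order_received, oversize_item, priority_ship, restock_request, split_shipment, stock_available} — 12 facts.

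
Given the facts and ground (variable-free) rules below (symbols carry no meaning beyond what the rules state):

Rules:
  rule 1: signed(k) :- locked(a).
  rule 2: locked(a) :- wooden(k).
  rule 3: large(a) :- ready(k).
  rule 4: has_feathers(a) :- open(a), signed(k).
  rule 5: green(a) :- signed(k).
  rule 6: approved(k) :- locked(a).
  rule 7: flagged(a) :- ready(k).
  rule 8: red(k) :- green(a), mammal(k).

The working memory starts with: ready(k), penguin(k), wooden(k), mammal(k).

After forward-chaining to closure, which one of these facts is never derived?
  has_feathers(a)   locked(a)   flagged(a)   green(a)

has_feathers(a)

Round 1: rule 2 [locked(a) :- wooden(k).]; rule 3 [large(a) :- ready(k).]; rule 7 [flagged(a) :- ready(k).]. Adds locked(a), large(a), flagged(a).
Round 2: rule 1 [signed(k) :- locked(a).]; rule 6 [approved(k) :- locked(a).]. Adds signed(k), approved(k).
Round 3: rule 5 [green(a) :- signed(k).]. Adds green(a).
Round 4: rule 8 [red(k) :- green(a), mammal(k).]. Adds red(k).
Derived: locked(a) (round 1), flagged(a) (round 1), green(a) (round 3). has_feathers(a) never appears in any round.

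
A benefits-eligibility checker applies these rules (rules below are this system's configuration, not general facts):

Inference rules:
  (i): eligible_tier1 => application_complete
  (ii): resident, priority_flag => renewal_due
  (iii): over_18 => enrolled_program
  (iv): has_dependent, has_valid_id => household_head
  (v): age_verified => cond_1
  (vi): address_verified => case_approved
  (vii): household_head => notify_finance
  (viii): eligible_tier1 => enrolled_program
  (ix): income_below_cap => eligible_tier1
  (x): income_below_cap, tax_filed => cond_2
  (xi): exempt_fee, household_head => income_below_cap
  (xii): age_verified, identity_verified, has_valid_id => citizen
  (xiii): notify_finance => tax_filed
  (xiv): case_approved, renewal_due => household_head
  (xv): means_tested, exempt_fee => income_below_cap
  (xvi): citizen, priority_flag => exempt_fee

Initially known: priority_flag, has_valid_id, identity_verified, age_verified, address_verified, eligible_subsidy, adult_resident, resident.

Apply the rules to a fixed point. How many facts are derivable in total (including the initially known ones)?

Round 1: (ii) [resident, priority_flag => renewal_due]; (v) [age_verified => cond_1]; (vi) [address_verified => case_approved]; (xii) [age_verified, identity_verified, has_valid_id => citizen]. New: renewal_due, cond_1, case_approved, citizen.
Round 2: (xiv) [case_approved, renewal_due => household_head]; (xvi) [citizen, priority_flag => exempt_fee]. New: household_head, exempt_fee.
Round 3: (vii) [household_head => notify_finance]; (xi) [exempt_fee, household_head => income_below_cap]. New: notify_finance, income_below_cap.
Round 4: (ix) [income_below_cap => eligible_tier1]; (xiii) [notify_finance => tax_filed]. New: eligible_tier1, tax_filed.
Round 5: (i) [eligible_tier1 => application_complete]; (viii) [eligible_tier1 => enrolled_program]; (x) [income_below_cap, tax_filed => cond_2]. New: application_complete, enrolled_program, cond_2.
Closure: {address_verified, adult_resident, age_verified, application_complete, case_approved, citizen, cond_1, cond_2, eligible_subsidy, eligible_tier1, enrolled_program, exempt_fee, has_valid_id, household_head, identity_verified, income_below_cap, notify_finance, priority_flag, renewal_due, resident, tax_filed} — 21 facts.

21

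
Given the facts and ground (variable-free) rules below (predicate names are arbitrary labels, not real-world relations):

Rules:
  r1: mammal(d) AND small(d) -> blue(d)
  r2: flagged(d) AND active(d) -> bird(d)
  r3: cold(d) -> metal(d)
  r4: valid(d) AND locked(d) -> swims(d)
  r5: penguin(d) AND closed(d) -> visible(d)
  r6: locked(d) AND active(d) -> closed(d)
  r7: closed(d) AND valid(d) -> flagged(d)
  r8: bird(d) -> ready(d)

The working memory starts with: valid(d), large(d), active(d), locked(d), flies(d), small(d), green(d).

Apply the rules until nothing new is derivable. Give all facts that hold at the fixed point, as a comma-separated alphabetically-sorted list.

[1] r4 [valid(d) AND locked(d) -> swims(d)]; r6 [locked(d) AND active(d) -> closed(d)]. ⇒ new: swims(d), closed(d).
[2] r7 [closed(d) AND valid(d) -> flagged(d)]. ⇒ new: flagged(d).
[3] r2 [flagged(d) AND active(d) -> bird(d)]. ⇒ new: bird(d).
[4] r8 [bird(d) -> ready(d)]. ⇒ new: ready(d).

active(d), bird(d), closed(d), flagged(d), flies(d), green(d), large(d), locked(d), ready(d), small(d), swims(d), valid(d)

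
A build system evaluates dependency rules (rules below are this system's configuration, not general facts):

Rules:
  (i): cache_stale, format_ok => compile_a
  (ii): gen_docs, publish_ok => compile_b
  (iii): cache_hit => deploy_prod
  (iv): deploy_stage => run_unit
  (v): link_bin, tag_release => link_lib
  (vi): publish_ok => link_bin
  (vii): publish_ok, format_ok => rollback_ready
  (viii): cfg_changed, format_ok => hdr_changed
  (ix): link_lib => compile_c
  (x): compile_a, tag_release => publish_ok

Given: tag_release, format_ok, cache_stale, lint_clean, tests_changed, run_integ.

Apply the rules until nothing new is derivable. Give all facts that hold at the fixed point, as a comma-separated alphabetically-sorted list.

[1] (i) [cache_stale, format_ok => compile_a]. ⇒ new: compile_a.
[2] (x) [compile_a, tag_release => publish_ok]. ⇒ new: publish_ok.
[3] (vi) [publish_ok => link_bin]; (vii) [publish_ok, format_ok => rollback_ready]. ⇒ new: link_bin, rollback_ready.
[4] (v) [link_bin, tag_release => link_lib]. ⇒ new: link_lib.
[5] (ix) [link_lib => compile_c]. ⇒ new: compile_c.

cache_stale, compile_a, compile_c, format_ok, link_bin, link_lib, lint_clean, publish_ok, rollback_ready, run_integ, tag_release, tests_changed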